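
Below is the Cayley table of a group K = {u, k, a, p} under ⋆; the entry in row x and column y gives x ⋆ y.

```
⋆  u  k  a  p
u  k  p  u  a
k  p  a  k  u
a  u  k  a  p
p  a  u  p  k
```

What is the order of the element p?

The identity element is a (its row matches the header).
p^1 = p
p^2 = p ⋆ p = k
p^3 = k ⋆ p = u
p^4 = u ⋆ p = a
The first power of p equal to the identity is p^4, so ord(p) = 4.

4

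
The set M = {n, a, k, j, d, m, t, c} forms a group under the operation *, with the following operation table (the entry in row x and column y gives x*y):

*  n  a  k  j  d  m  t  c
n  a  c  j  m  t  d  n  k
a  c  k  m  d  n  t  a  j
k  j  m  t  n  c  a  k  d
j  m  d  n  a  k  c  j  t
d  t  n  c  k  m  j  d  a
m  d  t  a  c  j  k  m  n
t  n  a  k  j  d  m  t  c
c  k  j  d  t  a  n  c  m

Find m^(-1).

a

First locate the identity: row t matches the header, so t is the identity.
Scan row m for t: m*a = t. Hence m^(-1) = a.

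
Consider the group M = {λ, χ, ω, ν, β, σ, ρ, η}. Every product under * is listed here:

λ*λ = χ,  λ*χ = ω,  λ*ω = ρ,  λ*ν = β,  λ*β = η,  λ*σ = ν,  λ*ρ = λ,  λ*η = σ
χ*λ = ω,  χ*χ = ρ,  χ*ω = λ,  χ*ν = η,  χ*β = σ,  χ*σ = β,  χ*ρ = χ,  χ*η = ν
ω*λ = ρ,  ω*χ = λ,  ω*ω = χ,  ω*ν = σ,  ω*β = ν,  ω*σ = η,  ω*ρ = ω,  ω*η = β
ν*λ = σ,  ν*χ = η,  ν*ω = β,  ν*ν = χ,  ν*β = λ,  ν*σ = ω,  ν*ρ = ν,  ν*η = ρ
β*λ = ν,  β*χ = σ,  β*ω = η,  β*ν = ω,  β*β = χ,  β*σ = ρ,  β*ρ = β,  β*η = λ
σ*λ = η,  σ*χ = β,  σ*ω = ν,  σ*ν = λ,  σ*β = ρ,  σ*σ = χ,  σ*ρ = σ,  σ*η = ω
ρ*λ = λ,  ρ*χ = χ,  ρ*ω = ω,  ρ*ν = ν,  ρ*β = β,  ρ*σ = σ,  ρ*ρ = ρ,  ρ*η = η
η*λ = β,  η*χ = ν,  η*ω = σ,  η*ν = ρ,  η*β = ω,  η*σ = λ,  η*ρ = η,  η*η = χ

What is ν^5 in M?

ν^1 = ν
ν^2 = ν * ν = χ
ν^3 = χ * ν = η
ν^4 = η * ν = ρ
ν^5 = ρ * ν = ν

ν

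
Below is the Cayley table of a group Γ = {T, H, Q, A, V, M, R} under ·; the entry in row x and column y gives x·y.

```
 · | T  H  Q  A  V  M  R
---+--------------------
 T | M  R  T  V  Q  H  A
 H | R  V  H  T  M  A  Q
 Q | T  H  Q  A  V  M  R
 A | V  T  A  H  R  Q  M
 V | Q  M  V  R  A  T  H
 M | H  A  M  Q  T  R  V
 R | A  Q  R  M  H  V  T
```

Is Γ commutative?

Yes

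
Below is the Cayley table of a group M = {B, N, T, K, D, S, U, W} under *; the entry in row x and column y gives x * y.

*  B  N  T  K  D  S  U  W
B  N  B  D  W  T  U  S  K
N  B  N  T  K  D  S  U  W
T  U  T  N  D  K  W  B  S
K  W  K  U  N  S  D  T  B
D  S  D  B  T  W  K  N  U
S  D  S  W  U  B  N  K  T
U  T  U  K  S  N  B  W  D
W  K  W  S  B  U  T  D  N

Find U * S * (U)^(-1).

The identity is N. In row U, the entry N sits in column D, so U^(-1) = D.
U * S = B
B * D = T

T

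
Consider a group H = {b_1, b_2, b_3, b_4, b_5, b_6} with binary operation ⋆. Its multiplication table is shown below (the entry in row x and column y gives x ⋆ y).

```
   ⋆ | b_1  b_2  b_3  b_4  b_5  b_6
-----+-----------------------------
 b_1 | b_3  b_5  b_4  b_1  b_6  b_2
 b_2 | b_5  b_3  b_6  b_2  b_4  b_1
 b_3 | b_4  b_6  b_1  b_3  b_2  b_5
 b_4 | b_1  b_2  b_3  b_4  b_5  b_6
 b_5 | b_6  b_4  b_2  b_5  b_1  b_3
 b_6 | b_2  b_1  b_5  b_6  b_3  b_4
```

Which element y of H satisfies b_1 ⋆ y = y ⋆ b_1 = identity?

b_3

First locate the identity: row b_4 matches the header, so b_4 is the identity.
Scan row b_1 for b_4: b_1 ⋆ b_3 = b_4. Hence b_1^(-1) = b_3.
(Structurally, H here is isomorphic to the cyclic group Z_6.)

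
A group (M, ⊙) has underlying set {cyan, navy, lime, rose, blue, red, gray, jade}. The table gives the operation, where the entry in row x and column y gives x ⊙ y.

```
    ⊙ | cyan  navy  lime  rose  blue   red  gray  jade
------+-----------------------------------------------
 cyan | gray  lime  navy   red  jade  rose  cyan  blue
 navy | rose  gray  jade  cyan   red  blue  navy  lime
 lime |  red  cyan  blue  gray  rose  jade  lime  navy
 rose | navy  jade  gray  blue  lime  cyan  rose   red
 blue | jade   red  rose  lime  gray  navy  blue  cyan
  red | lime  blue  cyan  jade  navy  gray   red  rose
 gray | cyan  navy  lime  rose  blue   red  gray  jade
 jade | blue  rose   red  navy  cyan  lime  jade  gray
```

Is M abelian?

lime ⊙ red = jade but red ⊙ lime = cyan.
Since lime and red do not commute, M is not abelian.

No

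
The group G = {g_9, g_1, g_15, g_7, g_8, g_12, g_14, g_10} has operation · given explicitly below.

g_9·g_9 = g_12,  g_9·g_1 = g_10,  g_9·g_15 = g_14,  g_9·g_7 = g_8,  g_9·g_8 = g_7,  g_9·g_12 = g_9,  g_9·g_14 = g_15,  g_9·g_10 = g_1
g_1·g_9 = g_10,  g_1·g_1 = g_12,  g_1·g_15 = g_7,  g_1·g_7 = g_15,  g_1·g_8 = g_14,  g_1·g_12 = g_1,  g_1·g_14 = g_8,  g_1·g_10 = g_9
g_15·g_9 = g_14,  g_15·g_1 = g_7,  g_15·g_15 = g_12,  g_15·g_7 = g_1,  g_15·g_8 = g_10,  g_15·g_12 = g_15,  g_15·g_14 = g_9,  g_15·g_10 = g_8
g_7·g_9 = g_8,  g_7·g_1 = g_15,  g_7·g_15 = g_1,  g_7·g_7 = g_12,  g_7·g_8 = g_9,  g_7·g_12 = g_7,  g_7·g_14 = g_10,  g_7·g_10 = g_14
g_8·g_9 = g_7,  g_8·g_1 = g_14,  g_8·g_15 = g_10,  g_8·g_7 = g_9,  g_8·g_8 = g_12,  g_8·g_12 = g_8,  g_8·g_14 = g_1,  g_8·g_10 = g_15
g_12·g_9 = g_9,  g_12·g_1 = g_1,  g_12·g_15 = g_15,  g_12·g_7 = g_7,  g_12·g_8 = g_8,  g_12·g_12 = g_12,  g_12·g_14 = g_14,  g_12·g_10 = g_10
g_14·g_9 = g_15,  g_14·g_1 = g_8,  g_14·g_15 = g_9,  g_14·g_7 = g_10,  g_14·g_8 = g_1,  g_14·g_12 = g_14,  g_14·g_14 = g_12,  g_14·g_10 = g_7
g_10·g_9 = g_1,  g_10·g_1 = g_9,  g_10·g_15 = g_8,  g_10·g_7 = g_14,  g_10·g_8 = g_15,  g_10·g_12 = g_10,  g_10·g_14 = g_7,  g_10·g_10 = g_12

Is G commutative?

Yes

Check whether the table is symmetric across its main diagonal.
Every entry (row x, col y) equals the entry (row y, col x), so G is abelian.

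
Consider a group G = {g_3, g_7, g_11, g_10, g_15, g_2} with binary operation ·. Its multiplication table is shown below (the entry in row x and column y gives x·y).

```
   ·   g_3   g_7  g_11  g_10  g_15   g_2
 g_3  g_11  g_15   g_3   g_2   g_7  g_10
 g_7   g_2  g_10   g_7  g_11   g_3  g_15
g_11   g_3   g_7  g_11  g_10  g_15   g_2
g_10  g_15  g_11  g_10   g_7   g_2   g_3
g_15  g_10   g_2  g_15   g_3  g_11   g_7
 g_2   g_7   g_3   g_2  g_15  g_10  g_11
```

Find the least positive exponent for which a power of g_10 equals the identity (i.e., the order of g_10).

The identity element is g_11 (its row matches the header).
g_10^1 = g_10
g_10^2 = g_10·g_10 = g_7
g_10^3 = g_7·g_10 = g_11
The first power of g_10 equal to the identity is g_10^3, so ord(g_10) = 3.

3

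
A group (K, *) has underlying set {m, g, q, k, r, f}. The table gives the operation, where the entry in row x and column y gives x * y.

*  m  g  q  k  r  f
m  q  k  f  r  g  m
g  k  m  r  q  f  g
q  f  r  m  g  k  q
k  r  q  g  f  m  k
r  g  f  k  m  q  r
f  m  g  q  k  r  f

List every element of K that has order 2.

Identity is f. Compute the order of each non-identity element by repeated multiplication:
  m: m → q → f  (order 3)
  g: g → m → k → q → r → f  (order 6)
  q: q → m → f  (order 3)
  k: k → f  (order 2)
  r: r → q → k → m → g → f  (order 6)
Elements of order 2: {k}.

{k}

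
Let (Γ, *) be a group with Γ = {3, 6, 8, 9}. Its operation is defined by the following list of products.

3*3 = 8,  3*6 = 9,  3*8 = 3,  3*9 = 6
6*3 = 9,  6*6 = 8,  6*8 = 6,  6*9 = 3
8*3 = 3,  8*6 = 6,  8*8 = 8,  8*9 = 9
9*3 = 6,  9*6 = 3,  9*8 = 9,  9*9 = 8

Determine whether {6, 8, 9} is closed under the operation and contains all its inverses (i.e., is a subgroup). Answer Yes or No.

6*9 = 3, which is not in {6, 8, 9}.
The subset is not closed under *, so it is not a subgroup.
(Structurally, Γ here is isomorphic to the Klein four-group V_4.)

No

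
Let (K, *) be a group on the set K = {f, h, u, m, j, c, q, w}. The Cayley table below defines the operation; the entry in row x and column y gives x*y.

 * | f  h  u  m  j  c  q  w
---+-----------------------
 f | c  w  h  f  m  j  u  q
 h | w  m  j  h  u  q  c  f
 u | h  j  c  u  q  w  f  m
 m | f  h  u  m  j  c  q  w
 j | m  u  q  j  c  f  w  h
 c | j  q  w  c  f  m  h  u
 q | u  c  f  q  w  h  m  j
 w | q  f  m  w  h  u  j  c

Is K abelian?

Check whether the table is symmetric across its main diagonal.
Every entry (row x, col y) equals the entry (row y, col x), so K is abelian.

Yes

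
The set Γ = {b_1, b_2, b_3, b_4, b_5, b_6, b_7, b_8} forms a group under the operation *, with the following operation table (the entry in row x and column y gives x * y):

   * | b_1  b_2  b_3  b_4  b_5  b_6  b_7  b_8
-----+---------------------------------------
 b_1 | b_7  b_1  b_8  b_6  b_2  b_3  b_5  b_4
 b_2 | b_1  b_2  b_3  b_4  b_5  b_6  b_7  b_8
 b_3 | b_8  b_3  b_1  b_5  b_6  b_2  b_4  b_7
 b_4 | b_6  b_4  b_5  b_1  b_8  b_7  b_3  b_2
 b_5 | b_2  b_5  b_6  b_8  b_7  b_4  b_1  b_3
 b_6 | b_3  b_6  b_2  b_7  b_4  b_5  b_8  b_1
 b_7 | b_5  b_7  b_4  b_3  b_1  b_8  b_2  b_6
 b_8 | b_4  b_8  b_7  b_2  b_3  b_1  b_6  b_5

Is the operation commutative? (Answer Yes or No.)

Yes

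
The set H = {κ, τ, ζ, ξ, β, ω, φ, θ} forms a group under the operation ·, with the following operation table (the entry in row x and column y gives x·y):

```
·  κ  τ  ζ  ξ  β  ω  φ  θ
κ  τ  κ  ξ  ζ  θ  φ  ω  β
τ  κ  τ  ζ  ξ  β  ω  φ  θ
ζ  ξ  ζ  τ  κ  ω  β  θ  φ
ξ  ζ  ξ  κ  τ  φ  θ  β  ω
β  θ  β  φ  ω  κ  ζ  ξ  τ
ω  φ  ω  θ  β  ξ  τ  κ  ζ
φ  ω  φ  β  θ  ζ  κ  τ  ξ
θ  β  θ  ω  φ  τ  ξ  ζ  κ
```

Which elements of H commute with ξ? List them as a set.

{ζ, κ, ξ, τ}

Compare row ξ with column ξ entry by entry.
κ·ξ = ζ = ξ·κ, so κ commutes with ξ.
β·ξ = ω but ξ·β = φ, so β does not.
Collecting the elements that commute with ξ: C(ξ) = {ζ, κ, ξ, τ}.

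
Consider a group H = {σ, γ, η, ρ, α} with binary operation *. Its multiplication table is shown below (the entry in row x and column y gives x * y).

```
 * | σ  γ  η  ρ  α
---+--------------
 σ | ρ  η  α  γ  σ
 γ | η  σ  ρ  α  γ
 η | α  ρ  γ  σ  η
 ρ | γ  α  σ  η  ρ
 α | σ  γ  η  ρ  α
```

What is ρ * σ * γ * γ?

ρ * σ = γ
γ * γ = σ
σ * γ = η

η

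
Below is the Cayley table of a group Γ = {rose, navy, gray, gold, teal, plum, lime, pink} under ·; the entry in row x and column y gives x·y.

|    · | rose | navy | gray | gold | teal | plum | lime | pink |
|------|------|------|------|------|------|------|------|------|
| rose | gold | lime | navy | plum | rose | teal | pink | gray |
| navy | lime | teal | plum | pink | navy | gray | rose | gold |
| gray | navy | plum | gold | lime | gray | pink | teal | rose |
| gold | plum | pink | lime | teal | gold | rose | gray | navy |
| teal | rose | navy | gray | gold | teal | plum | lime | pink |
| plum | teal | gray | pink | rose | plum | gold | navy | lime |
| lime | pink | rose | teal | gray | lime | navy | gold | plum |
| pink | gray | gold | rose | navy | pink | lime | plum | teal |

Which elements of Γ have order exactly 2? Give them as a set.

{gold, navy, pink}

Identity is teal. Compute the order of each non-identity element by repeated multiplication:
  rose: rose → gold → plum → teal  (order 4)
  navy: navy → teal  (order 2)
  gray: gray → gold → lime → teal  (order 4)
  gold: gold → teal  (order 2)
  plum: plum → gold → rose → teal  (order 4)
  lime: lime → gold → gray → teal  (order 4)
  pink: pink → teal  (order 2)
Elements of order 2: {gold, navy, pink}.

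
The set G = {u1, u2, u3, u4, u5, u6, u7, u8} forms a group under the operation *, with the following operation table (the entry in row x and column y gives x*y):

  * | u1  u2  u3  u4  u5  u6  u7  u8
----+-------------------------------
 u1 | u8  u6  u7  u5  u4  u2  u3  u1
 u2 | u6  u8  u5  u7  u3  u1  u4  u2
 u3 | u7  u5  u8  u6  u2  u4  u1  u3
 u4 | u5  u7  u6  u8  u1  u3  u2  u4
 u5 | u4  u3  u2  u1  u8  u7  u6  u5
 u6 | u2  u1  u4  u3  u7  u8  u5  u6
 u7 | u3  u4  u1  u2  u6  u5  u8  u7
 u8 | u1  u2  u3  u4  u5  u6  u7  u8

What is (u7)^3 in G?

u7^1 = u7
u7^2 = u7*u7 = u8
u7^3 = u8*u7 = u7

u7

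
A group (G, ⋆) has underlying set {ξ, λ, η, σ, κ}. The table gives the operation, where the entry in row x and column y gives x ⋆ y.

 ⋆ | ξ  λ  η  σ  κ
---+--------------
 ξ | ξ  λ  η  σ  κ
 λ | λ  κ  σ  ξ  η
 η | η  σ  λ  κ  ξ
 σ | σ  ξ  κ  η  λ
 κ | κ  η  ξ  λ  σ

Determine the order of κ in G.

The identity element is ξ (its row matches the header).
κ^1 = κ
κ^2 = κ ⋆ κ = σ
κ^3 = σ ⋆ κ = λ
κ^4 = λ ⋆ κ = η
κ^5 = η ⋆ κ = ξ
The first power of κ equal to the identity is κ^5, so ord(κ) = 5.

5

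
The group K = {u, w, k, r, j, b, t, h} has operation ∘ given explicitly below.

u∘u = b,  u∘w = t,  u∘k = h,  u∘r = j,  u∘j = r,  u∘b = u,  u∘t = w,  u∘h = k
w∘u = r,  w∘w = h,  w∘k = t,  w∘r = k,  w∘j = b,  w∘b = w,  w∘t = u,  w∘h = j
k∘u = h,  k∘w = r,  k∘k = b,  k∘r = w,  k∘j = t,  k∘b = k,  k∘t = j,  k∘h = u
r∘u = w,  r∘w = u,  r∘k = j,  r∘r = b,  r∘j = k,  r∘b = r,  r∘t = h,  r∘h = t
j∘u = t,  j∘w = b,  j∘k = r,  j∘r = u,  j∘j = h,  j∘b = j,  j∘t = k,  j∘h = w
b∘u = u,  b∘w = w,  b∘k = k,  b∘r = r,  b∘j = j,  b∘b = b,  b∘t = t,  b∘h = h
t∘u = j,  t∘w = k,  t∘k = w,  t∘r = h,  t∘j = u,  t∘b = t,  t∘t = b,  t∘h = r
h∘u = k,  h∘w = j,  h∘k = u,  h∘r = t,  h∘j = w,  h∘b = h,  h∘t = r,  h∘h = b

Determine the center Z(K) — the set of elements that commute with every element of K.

{b, h}

An element z is central iff its row equals its column in the table.
For t: t ∘ w = k ≠ u = w ∘ t, so t ∉ Z.
Checking each element this way leaves Z(K) = {b, h}.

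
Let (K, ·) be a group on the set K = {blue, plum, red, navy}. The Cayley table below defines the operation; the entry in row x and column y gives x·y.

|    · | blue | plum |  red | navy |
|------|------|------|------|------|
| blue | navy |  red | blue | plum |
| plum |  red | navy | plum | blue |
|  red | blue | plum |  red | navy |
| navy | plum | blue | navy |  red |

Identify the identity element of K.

The identity e satisfies e·x = x for all x, so its row in the table reproduces the column headers.
Row red reads: blue, plum, red, navy — exactly the header order. So red is the identity.
(Structurally, K here is isomorphic to the cyclic group Z_4.)

red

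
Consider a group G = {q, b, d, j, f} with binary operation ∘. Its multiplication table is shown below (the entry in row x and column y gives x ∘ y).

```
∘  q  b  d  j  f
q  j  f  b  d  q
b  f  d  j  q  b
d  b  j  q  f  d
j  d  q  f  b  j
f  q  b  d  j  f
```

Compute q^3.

d

q^1 = q
q^2 = q ∘ q = j
q^3 = j ∘ q = d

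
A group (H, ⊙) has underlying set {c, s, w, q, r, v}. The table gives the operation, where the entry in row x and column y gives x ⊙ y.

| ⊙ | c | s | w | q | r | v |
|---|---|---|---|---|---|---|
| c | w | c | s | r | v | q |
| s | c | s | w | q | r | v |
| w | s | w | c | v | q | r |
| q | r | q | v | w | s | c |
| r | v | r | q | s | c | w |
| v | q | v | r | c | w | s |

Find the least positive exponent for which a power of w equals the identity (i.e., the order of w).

3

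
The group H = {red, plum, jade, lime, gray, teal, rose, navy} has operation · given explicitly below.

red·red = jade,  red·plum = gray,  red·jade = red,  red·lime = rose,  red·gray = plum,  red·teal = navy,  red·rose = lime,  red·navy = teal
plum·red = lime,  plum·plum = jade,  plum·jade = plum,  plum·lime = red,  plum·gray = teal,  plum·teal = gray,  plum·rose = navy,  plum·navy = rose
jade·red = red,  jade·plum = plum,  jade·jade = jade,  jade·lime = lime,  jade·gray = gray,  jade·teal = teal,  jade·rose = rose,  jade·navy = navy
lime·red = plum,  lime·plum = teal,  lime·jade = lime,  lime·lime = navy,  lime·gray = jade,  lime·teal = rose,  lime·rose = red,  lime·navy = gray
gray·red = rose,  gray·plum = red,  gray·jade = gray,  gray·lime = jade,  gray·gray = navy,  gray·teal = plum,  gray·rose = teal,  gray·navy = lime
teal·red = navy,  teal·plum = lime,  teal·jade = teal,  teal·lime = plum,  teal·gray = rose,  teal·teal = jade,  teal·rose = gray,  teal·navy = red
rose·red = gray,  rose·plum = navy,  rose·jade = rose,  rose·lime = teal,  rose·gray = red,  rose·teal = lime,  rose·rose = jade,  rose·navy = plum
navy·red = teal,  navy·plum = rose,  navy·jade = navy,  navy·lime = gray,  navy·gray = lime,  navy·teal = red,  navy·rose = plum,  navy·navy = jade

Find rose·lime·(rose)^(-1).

gray

The identity is jade. In row rose, the entry jade sits in column rose, so rose^(-1) = rose.
rose·lime = teal
teal·rose = gray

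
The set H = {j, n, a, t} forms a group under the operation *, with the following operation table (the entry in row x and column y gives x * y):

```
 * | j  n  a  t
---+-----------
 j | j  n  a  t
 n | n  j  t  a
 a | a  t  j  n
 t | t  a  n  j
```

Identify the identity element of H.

The identity e satisfies e * x = x for all x, so its row in the table reproduces the column headers.
Row j reads: j, n, a, t — exactly the header order. So j is the identity.

j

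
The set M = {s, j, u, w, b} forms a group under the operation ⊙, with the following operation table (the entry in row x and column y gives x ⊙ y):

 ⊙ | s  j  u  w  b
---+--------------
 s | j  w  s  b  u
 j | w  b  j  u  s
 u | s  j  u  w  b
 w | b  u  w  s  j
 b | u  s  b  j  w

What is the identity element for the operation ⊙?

u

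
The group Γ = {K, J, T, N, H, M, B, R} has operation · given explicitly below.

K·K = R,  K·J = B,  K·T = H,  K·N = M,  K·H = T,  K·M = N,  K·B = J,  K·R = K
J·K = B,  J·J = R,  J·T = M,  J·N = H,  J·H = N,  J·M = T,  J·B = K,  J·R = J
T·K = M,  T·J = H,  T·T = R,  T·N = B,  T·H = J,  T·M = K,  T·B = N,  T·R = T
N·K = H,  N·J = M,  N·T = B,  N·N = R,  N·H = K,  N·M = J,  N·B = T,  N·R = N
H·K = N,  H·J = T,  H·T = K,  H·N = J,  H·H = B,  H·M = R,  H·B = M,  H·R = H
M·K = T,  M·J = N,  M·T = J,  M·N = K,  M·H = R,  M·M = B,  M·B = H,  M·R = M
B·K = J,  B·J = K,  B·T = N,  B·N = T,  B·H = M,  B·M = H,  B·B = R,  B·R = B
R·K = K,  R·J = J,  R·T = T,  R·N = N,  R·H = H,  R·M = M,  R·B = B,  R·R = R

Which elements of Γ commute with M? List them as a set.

{B, H, M, R}

Compare row M with column M entry by entry.
H·M = R = M·H, so H commutes with M.
T·M = K but M·T = J, so T does not.
Collecting the elements that commute with M: C(M) = {B, H, M, R}.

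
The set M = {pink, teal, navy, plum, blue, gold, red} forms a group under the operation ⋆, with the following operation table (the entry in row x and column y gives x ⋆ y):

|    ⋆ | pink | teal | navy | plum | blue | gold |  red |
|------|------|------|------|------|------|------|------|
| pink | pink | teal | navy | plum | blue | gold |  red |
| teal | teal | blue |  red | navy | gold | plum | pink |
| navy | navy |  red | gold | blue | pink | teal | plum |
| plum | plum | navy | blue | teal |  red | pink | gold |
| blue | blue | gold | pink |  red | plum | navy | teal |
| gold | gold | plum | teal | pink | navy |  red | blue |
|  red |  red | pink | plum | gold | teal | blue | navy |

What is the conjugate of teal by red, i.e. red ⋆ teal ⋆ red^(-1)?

The identity is pink. In row red, the entry pink sits in column teal, so red^(-1) = teal.
red ⋆ teal = pink
pink ⋆ teal = teal

teal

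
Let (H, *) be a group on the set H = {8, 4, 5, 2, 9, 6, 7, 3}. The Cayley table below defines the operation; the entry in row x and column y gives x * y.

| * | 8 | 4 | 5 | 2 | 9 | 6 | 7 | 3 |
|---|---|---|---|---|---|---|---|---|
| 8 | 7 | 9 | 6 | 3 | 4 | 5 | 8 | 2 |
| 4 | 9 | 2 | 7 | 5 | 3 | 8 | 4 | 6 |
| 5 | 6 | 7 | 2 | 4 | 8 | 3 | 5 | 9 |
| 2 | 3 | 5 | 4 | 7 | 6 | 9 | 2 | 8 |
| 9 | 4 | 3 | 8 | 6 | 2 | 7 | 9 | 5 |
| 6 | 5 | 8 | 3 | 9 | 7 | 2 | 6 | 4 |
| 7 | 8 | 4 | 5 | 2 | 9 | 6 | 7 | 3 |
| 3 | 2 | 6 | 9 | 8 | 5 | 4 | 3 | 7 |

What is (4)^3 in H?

5

4^1 = 4
4^2 = 4 * 4 = 2
4^3 = 2 * 4 = 5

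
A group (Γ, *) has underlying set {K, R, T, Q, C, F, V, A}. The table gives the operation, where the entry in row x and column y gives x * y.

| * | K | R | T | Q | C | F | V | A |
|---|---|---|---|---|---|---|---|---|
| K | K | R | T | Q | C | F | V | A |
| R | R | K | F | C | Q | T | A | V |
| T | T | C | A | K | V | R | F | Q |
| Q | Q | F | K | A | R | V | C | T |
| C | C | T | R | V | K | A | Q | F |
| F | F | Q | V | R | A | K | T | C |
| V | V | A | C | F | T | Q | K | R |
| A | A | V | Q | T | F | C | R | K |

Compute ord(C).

The identity element is K (its row matches the header).
C^1 = C
C^2 = C * C = K
The first power of C equal to the identity is C^2, so ord(C) = 2.
(Structurally, Γ here is isomorphic to the dihedral group D_4.)

2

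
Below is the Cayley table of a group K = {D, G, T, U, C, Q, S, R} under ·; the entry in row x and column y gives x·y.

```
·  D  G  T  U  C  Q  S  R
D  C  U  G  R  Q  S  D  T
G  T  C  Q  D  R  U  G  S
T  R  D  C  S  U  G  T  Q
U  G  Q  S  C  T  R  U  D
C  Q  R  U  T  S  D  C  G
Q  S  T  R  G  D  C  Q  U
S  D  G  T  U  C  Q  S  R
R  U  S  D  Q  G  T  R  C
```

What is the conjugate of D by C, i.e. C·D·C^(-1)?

The identity is S. In row C, the entry S sits in column C, so C^(-1) = C.
C·D = Q
Q·C = D

D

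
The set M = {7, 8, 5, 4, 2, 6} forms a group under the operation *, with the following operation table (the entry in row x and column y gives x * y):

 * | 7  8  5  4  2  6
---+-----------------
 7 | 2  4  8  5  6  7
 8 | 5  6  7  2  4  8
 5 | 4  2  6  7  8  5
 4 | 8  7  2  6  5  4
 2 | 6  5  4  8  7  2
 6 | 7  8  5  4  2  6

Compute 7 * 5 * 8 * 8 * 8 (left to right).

7 * 5 = 8
8 * 8 = 6
6 * 8 = 8
8 * 8 = 6

6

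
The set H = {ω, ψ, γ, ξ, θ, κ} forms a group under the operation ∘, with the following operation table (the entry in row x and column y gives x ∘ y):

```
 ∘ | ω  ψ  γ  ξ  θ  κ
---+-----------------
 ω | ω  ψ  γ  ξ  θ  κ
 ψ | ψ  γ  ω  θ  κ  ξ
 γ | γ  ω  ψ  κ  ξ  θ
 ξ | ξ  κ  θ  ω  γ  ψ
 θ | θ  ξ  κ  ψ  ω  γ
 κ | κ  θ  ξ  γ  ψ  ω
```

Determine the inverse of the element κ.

First locate the identity: row ω matches the header, so ω is the identity.
Scan row κ for ω: κ ∘ κ = ω. Hence κ^(-1) = κ.

κ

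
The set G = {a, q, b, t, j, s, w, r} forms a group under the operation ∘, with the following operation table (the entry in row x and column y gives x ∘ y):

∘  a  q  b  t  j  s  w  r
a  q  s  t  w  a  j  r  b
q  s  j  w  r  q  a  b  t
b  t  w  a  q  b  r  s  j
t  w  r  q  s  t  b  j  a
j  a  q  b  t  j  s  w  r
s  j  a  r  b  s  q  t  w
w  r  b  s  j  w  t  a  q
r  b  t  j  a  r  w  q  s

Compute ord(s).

The identity element is j (its row matches the header).
s^1 = s
s^2 = s ∘ s = q
s^3 = q ∘ s = a
s^4 = a ∘ s = j
The first power of s equal to the identity is s^4, so ord(s) = 4.

4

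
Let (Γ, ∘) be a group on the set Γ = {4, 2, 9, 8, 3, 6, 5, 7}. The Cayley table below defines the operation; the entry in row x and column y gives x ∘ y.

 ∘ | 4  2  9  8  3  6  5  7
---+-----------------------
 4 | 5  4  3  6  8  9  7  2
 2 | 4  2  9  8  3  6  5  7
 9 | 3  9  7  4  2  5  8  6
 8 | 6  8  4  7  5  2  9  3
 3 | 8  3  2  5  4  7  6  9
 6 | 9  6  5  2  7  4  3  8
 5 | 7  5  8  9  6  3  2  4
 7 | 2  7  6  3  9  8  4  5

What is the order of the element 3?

The identity element is 2 (its row matches the header).
3^1 = 3
3^2 = 3 ∘ 3 = 4
3^3 = 4 ∘ 3 = 8
3^4 = 8 ∘ 3 = 5
3^5 = 5 ∘ 3 = 6
3^6 = 6 ∘ 3 = 7
3^7 = 7 ∘ 3 = 9
3^8 = 9 ∘ 3 = 2
The first power of 3 equal to the identity is 3^8, so ord(3) = 8.

8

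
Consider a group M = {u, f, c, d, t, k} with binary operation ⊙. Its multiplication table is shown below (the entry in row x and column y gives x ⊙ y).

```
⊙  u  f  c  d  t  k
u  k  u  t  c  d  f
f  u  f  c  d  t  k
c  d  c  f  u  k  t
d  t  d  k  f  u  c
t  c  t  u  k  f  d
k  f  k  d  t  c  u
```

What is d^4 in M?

d^1 = d
d^2 = d ⊙ d = f
d^3 = f ⊙ d = d
d^4 = d ⊙ d = f
(Structurally, M here is isomorphic to the symmetric group S_3.)

f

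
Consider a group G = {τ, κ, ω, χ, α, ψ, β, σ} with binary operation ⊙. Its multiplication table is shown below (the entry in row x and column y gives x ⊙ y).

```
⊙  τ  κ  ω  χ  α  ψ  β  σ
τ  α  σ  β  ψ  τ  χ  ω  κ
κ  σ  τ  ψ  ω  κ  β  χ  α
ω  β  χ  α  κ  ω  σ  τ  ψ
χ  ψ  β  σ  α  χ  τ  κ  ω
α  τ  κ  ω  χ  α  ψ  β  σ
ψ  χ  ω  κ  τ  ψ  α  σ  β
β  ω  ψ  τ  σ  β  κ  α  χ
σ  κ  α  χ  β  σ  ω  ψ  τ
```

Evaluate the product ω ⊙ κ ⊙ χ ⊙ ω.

ω

ω ⊙ κ = χ
χ ⊙ χ = α
α ⊙ ω = ω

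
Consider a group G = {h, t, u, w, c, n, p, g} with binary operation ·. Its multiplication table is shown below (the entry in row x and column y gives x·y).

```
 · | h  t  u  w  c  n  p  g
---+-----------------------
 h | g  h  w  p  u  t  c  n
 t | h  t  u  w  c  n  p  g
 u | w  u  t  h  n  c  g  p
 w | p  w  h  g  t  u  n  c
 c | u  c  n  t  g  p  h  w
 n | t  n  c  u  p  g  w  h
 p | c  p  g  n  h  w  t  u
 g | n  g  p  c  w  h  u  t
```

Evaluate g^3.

g^1 = g
g^2 = g·g = t
g^3 = t·g = g

g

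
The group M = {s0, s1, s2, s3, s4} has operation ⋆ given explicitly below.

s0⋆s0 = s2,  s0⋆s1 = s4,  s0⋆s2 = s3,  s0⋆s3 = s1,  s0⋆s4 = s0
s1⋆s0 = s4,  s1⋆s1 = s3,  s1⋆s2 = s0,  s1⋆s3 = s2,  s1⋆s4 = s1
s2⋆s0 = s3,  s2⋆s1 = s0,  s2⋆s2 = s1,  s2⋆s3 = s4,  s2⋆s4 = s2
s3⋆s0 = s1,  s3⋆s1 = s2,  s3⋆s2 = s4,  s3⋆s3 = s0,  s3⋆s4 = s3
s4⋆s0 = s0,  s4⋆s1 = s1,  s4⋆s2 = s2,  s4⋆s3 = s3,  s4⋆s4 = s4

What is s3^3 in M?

s3^1 = s3
s3^2 = s3 ⋆ s3 = s0
s3^3 = s0 ⋆ s3 = s1

s1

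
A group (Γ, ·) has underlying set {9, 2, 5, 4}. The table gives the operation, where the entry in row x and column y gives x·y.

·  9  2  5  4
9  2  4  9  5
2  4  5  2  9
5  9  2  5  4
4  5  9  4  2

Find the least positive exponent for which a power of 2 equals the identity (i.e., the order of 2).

2

The identity element is 5 (its row matches the header).
2^1 = 2
2^2 = 2·2 = 5
The first power of 2 equal to the identity is 2^2, so ord(2) = 2.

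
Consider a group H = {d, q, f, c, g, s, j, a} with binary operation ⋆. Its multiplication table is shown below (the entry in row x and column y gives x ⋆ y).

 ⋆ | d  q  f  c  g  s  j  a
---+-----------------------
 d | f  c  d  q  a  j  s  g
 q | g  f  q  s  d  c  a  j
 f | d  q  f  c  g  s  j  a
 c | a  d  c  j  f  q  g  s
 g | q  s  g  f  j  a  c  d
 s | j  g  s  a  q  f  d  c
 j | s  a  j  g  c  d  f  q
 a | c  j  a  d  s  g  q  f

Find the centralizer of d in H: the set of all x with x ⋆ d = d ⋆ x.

{d, f, j, s}

Compare row d with column d entry by entry.
s ⋆ d = j = d ⋆ s, so s commutes with d.
c ⋆ d = a but d ⋆ c = q, so c does not.
Collecting the elements that commute with d: C(d) = {d, f, j, s}.
(Structurally, H here is isomorphic to the dihedral group D_4.)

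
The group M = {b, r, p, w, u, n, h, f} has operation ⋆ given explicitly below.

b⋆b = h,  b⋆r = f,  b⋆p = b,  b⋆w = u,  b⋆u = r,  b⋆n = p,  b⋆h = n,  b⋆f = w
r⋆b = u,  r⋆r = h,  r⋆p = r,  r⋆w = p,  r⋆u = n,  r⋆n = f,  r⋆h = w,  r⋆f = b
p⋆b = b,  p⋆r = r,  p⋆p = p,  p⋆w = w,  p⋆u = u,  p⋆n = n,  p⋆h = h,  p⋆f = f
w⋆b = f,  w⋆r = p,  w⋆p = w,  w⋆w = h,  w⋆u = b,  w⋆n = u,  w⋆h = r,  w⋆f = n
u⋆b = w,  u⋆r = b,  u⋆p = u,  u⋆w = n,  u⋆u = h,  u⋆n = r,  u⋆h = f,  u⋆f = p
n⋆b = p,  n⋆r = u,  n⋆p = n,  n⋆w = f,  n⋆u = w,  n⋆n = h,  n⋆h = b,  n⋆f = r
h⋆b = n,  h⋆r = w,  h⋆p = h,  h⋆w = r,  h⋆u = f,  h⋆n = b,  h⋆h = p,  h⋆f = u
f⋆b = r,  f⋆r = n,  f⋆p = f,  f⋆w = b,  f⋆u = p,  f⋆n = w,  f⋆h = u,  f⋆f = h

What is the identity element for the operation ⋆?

The identity e satisfies e ⋆ x = x for all x, so its row in the table reproduces the column headers.
Row p reads: b, r, p, w, u, n, h, f — exactly the header order. So p is the identity.

p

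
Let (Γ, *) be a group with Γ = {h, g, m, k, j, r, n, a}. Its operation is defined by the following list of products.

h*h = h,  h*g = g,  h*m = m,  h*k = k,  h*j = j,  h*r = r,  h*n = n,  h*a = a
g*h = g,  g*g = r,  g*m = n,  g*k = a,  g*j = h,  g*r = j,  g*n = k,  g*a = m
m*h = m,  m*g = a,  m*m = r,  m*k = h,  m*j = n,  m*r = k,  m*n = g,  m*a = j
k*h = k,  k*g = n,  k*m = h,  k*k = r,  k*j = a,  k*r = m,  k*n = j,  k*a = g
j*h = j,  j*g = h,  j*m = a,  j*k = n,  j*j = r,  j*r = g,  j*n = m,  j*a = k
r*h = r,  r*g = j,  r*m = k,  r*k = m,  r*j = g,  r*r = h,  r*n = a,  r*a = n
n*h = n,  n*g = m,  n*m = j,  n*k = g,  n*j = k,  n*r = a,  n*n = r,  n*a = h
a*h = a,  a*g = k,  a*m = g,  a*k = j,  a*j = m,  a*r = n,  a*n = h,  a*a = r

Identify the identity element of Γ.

The identity e satisfies e * x = x for all x, so its row in the table reproduces the column headers.
Row h reads: h, g, m, k, j, r, n, a — exactly the header order. So h is the identity.

h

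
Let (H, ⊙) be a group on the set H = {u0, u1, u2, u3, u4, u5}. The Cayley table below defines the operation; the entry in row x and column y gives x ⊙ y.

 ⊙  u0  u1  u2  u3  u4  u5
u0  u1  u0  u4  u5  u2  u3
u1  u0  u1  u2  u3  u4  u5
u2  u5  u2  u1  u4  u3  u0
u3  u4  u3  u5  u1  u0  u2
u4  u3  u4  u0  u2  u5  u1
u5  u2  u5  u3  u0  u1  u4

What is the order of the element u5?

3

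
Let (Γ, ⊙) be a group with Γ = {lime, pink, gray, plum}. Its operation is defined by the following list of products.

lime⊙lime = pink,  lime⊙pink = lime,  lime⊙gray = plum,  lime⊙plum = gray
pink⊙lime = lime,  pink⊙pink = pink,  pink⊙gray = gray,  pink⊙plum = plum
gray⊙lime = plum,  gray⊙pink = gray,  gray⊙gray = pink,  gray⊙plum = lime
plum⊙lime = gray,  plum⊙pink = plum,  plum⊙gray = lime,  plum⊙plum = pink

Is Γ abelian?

Check whether the table is symmetric across its main diagonal.
Every entry (row x, col y) equals the entry (row y, col x), so Γ is abelian.

Yes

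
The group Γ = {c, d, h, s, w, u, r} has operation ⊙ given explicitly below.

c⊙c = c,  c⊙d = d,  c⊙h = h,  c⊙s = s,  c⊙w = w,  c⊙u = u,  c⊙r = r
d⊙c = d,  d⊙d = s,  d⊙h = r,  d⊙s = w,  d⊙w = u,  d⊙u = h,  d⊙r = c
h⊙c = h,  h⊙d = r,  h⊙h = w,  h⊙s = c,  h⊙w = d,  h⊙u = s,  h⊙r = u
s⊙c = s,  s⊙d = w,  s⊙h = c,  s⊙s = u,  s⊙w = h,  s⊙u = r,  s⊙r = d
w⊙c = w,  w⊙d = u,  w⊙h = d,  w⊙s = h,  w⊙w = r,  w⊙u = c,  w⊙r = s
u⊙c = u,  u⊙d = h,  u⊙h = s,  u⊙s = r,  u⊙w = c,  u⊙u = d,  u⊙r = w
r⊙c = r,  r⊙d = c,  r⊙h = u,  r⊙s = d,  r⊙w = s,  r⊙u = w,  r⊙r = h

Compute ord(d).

7

The identity element is c (its row matches the header).
d^1 = d
d^2 = d ⊙ d = s
d^3 = s ⊙ d = w
d^4 = w ⊙ d = u
d^5 = u ⊙ d = h
d^6 = h ⊙ d = r
d^7 = r ⊙ d = c
The first power of d equal to the identity is d^7, so ord(d) = 7.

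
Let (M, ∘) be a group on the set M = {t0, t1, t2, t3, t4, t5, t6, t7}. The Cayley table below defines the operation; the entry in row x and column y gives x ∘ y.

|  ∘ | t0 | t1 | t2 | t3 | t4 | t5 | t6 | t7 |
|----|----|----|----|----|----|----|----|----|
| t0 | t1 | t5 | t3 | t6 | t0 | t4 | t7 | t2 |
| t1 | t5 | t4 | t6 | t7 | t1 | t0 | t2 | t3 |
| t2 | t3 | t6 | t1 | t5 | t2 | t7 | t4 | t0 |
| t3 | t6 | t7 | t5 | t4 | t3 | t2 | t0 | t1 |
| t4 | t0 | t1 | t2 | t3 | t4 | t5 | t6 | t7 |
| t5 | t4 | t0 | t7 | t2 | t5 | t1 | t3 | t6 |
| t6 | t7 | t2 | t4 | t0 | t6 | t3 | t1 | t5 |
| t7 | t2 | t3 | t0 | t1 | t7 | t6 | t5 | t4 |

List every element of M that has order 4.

{t0, t2, t5, t6}

Identity is t4. Compute the order of each non-identity element by repeated multiplication:
  t0: t0 → t1 → t5 → t4  (order 4)
  t1: t1 → t4  (order 2)
  t2: t2 → t1 → t6 → t4  (order 4)
  t3: t3 → t4  (order 2)
  t5: t5 → t1 → t0 → t4  (order 4)
  t6: t6 → t1 → t2 → t4  (order 4)
  t7: t7 → t4  (order 2)
Elements of order 4: {t0, t2, t5, t6}.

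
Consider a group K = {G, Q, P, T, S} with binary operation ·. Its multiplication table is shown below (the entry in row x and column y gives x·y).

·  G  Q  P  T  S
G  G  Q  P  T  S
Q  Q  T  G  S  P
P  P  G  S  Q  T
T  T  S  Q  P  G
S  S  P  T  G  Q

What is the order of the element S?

5

The identity element is G (its row matches the header).
S^1 = S
S^2 = S·S = Q
S^3 = Q·S = P
S^4 = P·S = T
S^5 = T·S = G
The first power of S equal to the identity is S^5, so ord(S) = 5.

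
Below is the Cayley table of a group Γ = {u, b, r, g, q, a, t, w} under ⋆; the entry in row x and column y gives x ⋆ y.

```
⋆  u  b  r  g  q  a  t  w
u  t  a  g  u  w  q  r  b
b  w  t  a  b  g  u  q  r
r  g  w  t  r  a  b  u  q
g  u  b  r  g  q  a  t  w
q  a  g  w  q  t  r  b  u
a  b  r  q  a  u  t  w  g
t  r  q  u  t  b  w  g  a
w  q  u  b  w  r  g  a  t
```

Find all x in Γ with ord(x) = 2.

{t}

Identity is g. Compute the order of each non-identity element by repeated multiplication:
  u: u → t → r → g  (order 4)
  b: b → t → q → g  (order 4)
  r: r → t → u → g  (order 4)
  q: q → t → b → g  (order 4)
  a: a → t → w → g  (order 4)
  t: t → g  (order 2)
  w: w → t → a → g  (order 4)
Elements of order 2: {t}.
(Structurally, Γ here is isomorphic to the quaternion group Q_8.)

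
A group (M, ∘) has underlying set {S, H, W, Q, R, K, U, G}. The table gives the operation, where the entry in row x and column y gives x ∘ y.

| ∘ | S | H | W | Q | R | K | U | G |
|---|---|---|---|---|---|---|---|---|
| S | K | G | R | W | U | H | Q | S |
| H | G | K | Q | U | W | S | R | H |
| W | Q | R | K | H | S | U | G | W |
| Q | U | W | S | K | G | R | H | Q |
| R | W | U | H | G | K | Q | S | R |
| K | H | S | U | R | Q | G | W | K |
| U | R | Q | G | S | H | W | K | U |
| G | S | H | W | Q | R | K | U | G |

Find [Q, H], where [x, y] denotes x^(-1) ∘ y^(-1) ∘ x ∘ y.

K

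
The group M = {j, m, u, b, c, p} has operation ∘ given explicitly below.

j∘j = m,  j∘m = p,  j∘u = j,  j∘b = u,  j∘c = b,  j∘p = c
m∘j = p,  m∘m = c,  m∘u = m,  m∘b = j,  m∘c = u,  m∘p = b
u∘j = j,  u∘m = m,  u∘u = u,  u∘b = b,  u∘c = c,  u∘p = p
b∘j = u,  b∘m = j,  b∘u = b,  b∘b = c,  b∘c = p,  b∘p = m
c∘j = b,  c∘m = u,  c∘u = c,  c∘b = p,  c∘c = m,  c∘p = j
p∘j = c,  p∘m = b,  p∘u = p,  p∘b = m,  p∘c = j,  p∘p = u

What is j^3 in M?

j^1 = j
j^2 = j ∘ j = m
j^3 = m ∘ j = p

p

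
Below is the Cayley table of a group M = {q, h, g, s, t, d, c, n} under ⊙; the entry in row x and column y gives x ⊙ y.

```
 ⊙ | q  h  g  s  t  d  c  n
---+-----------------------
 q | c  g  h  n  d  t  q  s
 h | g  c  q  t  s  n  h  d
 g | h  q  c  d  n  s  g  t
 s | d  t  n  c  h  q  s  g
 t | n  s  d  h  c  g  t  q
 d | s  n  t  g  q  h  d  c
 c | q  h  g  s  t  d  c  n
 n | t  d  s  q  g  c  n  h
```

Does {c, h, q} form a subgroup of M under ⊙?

No

h ⊙ q = g, which is not in {c, h, q}.
The subset is not closed under ⊙, so it is not a subgroup.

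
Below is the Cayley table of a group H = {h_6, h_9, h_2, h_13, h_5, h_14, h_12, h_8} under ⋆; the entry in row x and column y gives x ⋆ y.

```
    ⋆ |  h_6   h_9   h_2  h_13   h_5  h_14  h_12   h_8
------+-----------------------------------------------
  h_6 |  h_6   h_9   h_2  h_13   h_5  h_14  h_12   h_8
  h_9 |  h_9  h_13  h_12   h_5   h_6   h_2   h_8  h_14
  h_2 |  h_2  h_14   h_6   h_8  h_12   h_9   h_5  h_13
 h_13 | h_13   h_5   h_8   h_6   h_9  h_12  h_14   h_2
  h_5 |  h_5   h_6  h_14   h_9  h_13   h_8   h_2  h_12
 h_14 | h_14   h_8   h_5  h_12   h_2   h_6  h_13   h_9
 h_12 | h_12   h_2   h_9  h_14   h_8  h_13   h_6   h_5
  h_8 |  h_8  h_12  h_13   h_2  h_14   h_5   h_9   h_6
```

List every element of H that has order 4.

Identity is h_6. Compute the order of each non-identity element by repeated multiplication:
  h_9: h_9 → h_13 → h_5 → h_6  (order 4)
  h_2: h_2 → h_6  (order 2)
  h_13: h_13 → h_6  (order 2)
  h_5: h_5 → h_13 → h_9 → h_6  (order 4)
  h_14: h_14 → h_6  (order 2)
  h_12: h_12 → h_6  (order 2)
  h_8: h_8 → h_6  (order 2)
Elements of order 4: {h_5, h_9}.

{h_5, h_9}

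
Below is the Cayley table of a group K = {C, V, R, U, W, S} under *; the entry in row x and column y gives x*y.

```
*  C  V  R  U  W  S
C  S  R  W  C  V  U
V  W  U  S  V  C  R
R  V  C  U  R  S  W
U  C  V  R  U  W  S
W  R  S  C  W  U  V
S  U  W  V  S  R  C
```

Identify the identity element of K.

U

The identity e satisfies e*x = x for all x, so its row in the table reproduces the column headers.
Row U reads: C, V, R, U, W, S — exactly the header order. So U is the identity.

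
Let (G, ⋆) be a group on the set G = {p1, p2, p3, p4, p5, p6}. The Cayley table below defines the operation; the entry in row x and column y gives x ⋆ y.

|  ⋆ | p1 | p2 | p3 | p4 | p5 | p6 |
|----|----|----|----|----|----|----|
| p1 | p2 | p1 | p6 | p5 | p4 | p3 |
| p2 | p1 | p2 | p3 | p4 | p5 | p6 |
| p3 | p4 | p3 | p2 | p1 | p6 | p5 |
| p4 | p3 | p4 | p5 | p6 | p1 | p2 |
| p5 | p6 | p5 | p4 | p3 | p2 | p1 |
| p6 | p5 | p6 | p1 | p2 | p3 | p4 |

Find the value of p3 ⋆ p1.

p4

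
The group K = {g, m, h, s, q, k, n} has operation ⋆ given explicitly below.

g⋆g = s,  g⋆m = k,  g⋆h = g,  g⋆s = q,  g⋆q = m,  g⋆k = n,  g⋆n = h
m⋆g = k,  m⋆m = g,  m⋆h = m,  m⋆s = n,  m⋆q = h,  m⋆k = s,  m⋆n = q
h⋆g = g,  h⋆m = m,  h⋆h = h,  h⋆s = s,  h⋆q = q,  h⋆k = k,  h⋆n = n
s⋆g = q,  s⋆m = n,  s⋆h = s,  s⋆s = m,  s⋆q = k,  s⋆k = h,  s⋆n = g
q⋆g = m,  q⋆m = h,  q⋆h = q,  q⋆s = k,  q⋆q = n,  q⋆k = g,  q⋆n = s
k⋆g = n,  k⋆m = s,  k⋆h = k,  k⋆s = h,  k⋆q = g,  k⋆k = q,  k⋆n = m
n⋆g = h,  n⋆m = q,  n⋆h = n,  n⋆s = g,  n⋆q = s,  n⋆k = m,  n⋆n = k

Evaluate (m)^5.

m^1 = m
m^2 = m ⋆ m = g
m^3 = g ⋆ m = k
m^4 = k ⋆ m = s
m^5 = s ⋆ m = n

n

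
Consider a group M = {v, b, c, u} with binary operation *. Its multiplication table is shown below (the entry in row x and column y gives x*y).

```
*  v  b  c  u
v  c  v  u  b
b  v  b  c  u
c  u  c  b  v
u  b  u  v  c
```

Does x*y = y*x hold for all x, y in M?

Yes

Check whether the table is symmetric across its main diagonal.
Every entry (row x, col y) equals the entry (row y, col x), so M is abelian.
(In fact M ≅ the cyclic group Z_4.)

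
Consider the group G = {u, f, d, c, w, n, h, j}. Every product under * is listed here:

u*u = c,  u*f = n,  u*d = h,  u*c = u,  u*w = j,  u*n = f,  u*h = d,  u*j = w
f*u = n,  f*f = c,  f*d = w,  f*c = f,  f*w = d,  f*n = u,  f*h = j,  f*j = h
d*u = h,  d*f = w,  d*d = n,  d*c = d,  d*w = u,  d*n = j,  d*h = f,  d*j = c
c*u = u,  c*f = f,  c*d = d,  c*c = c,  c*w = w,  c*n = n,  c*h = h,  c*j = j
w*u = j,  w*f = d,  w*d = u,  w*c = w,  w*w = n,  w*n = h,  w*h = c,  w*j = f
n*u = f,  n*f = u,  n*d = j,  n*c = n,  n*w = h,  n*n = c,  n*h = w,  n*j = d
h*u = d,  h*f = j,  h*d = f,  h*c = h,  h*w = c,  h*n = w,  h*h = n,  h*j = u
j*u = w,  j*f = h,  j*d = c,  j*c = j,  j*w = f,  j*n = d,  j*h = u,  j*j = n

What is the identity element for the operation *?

c

The identity e satisfies e * x = x for all x, so its row in the table reproduces the column headers.
Row c reads: u, f, d, c, w, n, h, j — exactly the header order. So c is the identity.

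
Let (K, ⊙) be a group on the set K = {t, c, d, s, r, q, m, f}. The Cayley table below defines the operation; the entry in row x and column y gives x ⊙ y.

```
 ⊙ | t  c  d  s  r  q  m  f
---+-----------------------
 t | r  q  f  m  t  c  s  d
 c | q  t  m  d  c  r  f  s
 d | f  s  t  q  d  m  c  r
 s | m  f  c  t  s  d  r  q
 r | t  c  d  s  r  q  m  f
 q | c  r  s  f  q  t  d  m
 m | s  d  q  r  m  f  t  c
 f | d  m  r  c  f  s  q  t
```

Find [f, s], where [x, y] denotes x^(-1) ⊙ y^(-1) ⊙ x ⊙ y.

t

Identity is r; from the table f^(-1) = d and s^(-1) = m.
d ⊙ m = c
c ⊙ f = s
s ⊙ s = t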